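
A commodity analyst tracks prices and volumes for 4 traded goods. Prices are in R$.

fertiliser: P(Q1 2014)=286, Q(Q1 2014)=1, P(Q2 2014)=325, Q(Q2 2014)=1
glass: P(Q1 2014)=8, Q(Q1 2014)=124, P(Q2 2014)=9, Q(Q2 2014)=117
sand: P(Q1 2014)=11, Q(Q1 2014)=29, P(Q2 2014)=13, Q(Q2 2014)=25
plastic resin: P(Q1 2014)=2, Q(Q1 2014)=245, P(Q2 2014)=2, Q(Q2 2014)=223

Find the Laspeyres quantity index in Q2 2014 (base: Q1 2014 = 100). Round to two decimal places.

93.10

Laspeyres quantity index uses base-period prices as weights.
ΣP(Q1 2014)·Q(Q2 2014) = 286×1 + 8×117 + 11×25 + 2×223 = 286 + 936 + 275 + 446 = 1943
ΣP(Q1 2014)·Q(Q1 2014) = 286×1 + 8×124 + 11×29 + 2×245 = 286 + 992 + 319 + 490 = 2087
Index = 1943 / 2087 × 100 = 93.1001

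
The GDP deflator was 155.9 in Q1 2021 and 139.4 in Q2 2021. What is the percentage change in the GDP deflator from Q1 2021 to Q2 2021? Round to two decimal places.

Change = (139.4 − 155.9) / 155.9 × 100
       = -16.5 / 155.9 × 100 = -10.5837%

-10.58%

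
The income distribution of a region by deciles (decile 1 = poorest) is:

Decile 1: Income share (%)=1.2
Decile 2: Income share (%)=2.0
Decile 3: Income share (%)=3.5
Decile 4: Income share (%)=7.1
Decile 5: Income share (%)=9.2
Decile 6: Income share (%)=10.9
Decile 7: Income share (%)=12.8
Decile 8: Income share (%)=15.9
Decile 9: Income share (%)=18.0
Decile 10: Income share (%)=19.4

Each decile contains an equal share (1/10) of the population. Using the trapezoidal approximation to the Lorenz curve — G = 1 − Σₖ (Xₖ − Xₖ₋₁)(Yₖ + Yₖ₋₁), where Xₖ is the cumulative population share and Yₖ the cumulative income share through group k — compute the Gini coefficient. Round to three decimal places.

Cumulative income shares Yₖ: 0.0120, 0.0320, 0.0670, 0.1380, 0.2300, 0.3390, 0.4670, 0.6260, 0.8060, 1.0000
Σ (Xₖ−Xₖ₋₁)(Yₖ+Yₖ₋₁) = (1/10)(0.0120+0.0000) + (1/10)(0.0320+0.0120) + (1/10)(0.0670+0.0320) + (1/10)(0.1380+0.0670) + (1/10)(0.2300+0.1380) + (1/10)(0.3390+0.2300) + (1/10)(0.4670+0.3390) + (1/10)(0.6260+0.4670) + (1/10)(0.8060+0.6260) + (1/10)(1.0000+0.8060)
  = 0.0012 + 0.0044 + 0.0099 + 0.0205 + 0.0368 + 0.0569 + 0.0806 + 0.1093 + 0.1432 + 0.1806 = 0.6434
G = 1 − 0.6434 = 0.3566

0.357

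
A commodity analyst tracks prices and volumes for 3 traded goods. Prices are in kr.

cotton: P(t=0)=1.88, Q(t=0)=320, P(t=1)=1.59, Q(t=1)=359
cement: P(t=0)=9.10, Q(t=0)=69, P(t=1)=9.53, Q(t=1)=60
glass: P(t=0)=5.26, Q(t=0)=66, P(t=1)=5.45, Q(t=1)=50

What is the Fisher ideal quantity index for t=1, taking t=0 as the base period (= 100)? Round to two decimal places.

93.42

Laspeyres component (base-period weights):
ΣP(t=0)Q(t=1) = 1.88×359 + 9.10×60 + 5.26×50 = 674.92 + 546 + 263 = 1483.92
ΣP(t=0)Q(t=0) = 1.88×320 + 9.10×69 + 5.26×66 = 601.6 + 627.9 + 347.16 = 1576.66
L = 1483.92 / 1576.66 × 100 = 94.1179
Paasche component (current-period weights):
ΣP(t=1)Q(t=1) = 1.59×359 + 9.53×60 + 5.45×50 = 570.81 + 571.8 + 272.5 = 1415.11
ΣP(t=1)Q(t=0) = 1.59×320 + 9.53×69 + 5.45×66 = 508.8 + 657.57 + 359.7 = 1526.07
P = 1415.11 / 1526.07 × 100 = 92.7290
Fisher = √(L × P) = √(94.1179 × 92.7290) = 93.4209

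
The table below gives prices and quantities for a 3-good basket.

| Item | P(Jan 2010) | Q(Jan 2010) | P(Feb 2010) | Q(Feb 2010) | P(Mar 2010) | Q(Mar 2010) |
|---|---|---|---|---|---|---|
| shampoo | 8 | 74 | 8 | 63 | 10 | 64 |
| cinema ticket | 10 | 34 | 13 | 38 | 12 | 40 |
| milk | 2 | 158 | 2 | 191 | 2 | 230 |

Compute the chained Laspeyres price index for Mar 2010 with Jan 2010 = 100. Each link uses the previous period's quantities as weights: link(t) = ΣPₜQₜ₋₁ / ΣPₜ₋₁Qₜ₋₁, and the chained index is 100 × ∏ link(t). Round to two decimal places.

115.07

Link Jan 2010→Feb 2010:
ΣP(Feb 2010)Q(Jan 2010) = 8×74 + 13×34 + 2×158 = 592 + 442 + 316 = 1350
ΣP(Jan 2010)Q(Jan 2010) = 8×74 + 10×34 + 2×158 = 592 + 340 + 316 = 1248
link = 1350/1248 = 1.081731
Link Feb 2010→Mar 2010:
ΣP(Mar 2010)Q(Feb 2010) = 10×63 + 12×38 + 2×191 = 630 + 456 + 382 = 1468
ΣP(Feb 2010)Q(Feb 2010) = 8×63 + 13×38 + 2×191 = 504 + 494 + 382 = 1380
link = 1468/1380 = 1.063768
Chained index = 100 × 1.081731 × 1.063768 = 115.0711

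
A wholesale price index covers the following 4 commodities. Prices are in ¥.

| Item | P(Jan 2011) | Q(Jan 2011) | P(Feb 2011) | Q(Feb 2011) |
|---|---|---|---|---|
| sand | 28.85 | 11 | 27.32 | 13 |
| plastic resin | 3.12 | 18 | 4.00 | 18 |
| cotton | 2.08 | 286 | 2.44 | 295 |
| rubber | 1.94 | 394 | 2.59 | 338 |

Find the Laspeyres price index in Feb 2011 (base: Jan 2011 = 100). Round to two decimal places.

Laspeyres price index uses base-period quantities as weights.
ΣP(Feb 2011)·Q(Jan 2011) = 27.32×11 + 4.00×18 + 2.44×286 + 2.59×394 = 300.52 + 72 + 697.84 + 1020.46 = 2090.82
ΣP(Jan 2011)·Q(Jan 2011) = 28.85×11 + 3.12×18 + 2.08×286 + 1.94×394 = 317.35 + 56.16 + 594.88 + 764.36 = 1732.75
Index = 2090.82 / 1732.75 × 100 = 120.6648

120.66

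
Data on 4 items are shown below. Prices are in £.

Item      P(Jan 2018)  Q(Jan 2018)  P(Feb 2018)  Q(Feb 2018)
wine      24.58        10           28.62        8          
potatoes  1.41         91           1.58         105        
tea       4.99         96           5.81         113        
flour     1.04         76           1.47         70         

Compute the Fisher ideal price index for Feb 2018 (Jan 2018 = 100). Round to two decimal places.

117.78

Laspeyres component (base-period weights):
ΣP(Feb 2018)Q(Jan 2018) = 28.62×10 + 1.58×91 + 5.81×96 + 1.47×76 = 286.2 + 143.78 + 557.76 + 111.72 = 1099.46
ΣP(Jan 2018)Q(Jan 2018) = 24.58×10 + 1.41×91 + 4.99×96 + 1.04×76 = 245.8 + 128.31 + 479.04 + 79.04 = 932.19
L = 1099.46 / 932.19 × 100 = 117.9438
Paasche component (current-period weights):
ΣP(Feb 2018)Q(Feb 2018) = 28.62×8 + 1.58×105 + 5.81×113 + 1.47×70 = 228.96 + 165.9 + 656.53 + 102.9 = 1154.29
ΣP(Jan 2018)Q(Feb 2018) = 24.58×8 + 1.41×105 + 4.99×113 + 1.04×70 = 196.64 + 148.05 + 563.87 + 72.8 = 981.36
P = 1154.29 / 981.36 × 100 = 117.6215
Fisher = √(L × P) = √(117.9438 × 117.6215) = 117.7825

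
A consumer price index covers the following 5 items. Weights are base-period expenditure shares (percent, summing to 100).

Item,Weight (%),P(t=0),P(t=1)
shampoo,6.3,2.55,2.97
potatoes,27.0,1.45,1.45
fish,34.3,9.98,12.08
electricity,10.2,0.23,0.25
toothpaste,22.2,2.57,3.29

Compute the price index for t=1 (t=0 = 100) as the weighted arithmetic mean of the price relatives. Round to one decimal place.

shampoo: 6.3 × (2.97/2.55) = 6.3 × 1.164706 = 7.3376
potatoes: 27.0 × (1.45/1.45) = 27.0 × 1.000000 = 27.0000
fish: 34.3 × (12.08/9.98) = 34.3 × 1.210421 = 41.5174
electricity: 10.2 × (0.25/0.23) = 10.2 × 1.086957 = 11.0870
toothpaste: 22.2 × (3.29/2.57) = 22.2 × 1.280156 = 28.4195
Index = Σ wᵢ·(p₁ᵢ/p₀ᵢ) = 7.3376 + 27.0000 + 41.5174 + 11.0870 + 28.4195 = 115.3615

115.4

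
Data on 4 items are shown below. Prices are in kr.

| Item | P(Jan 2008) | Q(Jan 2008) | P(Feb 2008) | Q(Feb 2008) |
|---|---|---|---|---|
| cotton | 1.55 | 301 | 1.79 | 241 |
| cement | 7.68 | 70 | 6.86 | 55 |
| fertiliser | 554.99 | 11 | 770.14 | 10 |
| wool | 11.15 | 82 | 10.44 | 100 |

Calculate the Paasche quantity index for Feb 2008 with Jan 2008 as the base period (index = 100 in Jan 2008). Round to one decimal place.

Paasche quantity index uses current-period prices as weights.
ΣP(Feb 2008)·Q(Feb 2008) = 1.79×241 + 6.86×55 + 770.14×10 + 10.44×100 = 431.39 + 377.3 + 7701.4 + 1044 = 9554.09
ΣP(Feb 2008)·Q(Jan 2008) = 1.79×301 + 6.86×70 + 770.14×11 + 10.44×82 = 538.79 + 480.2 + 8471.54 + 856.08 = 10346.61
Index = 9554.09 / 10346.61 × 100 = 92.3403

92.3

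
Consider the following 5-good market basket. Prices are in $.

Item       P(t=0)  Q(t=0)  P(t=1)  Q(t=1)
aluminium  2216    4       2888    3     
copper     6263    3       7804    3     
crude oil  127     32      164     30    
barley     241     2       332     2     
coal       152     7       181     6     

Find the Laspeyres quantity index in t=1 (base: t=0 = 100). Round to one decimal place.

Laspeyres quantity index uses base-period prices as weights.
ΣP(t=0)·Q(t=1) = 2216×3 + 6263×3 + 127×30 + 241×2 + 152×6 = 6648 + 18789 + 3810 + 482 + 912 = 30641
ΣP(t=0)·Q(t=0) = 2216×4 + 6263×3 + 127×32 + 241×2 + 152×7 = 8864 + 18789 + 4064 + 482 + 1064 = 33263
Index = 30641 / 33263 × 100 = 92.1174

92.1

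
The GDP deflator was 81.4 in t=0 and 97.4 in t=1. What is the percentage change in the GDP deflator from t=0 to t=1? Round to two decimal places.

19.66%

Change = (97.4 − 81.4) / 81.4 × 100
       = 16.0 / 81.4 × 100 = 19.6560%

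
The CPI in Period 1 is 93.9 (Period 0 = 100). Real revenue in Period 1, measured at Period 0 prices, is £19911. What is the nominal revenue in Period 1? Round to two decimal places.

Nominal = Real × (Index/100) = 19911 × (93.9/100)
        = 19911 × 0.939 = 18696.4290

18696.43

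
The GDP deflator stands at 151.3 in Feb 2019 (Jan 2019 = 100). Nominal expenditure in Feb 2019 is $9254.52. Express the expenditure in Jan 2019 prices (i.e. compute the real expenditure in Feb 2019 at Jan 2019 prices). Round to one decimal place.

6116.7

Real = Nominal ÷ (Index/100) = 9254.52 ÷ (151.3/100)
     = 9254.52 ÷ 1.513 = 6116.6689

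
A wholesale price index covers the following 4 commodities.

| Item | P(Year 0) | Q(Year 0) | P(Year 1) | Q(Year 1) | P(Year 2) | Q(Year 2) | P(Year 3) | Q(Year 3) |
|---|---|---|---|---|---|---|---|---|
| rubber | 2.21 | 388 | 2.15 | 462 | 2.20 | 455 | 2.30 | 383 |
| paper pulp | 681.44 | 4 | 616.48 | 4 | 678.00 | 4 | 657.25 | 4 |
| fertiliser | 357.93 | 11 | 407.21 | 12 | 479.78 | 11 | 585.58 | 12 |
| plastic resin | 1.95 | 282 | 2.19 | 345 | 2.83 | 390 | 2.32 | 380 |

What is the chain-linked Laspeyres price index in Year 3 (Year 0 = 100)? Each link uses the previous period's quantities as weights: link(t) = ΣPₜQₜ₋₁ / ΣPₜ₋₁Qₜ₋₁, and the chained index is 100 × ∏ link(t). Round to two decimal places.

Link Year 0→Year 1:
ΣP(Year 1)Q(Year 0) = 2.15×388 + 616.48×4 + 407.21×11 + 2.19×282 = 834.2 + 2465.92 + 4479.31 + 617.58 = 8397.01
ΣP(Year 0)Q(Year 0) = 2.21×388 + 681.44×4 + 357.93×11 + 1.95×282 = 857.48 + 2725.76 + 3937.23 + 549.9 = 8070.37
link = 8397.01/8070.37 = 1.040474
Link Year 1→Year 2:
ΣP(Year 2)Q(Year 1) = 2.20×462 + 678.00×4 + 479.78×12 + 2.83×345 = 1016.4 + 2712 + 5757.36 + 976.35 = 10462.11
ΣP(Year 1)Q(Year 1) = 2.15×462 + 616.48×4 + 407.21×12 + 2.19×345 = 993.3 + 2465.92 + 4886.52 + 755.55 = 9101.29
link = 10462.11/9101.29 = 1.149519
Link Year 2→Year 3:
ΣP(Year 3)Q(Year 2) = 2.30×455 + 657.25×4 + 585.58×11 + 2.32×390 = 1046.5 + 2629 + 6441.38 + 904.8 = 11021.68
ΣP(Year 2)Q(Year 2) = 2.20×455 + 678.00×4 + 479.78×11 + 2.83×390 = 1001 + 2712 + 5277.58 + 1103.7 = 10094.28
link = 11021.68/10094.28 = 1.091874
Chained index = 100 × 1.040474 × 1.149519 × 1.091874 = 130.5930

130.59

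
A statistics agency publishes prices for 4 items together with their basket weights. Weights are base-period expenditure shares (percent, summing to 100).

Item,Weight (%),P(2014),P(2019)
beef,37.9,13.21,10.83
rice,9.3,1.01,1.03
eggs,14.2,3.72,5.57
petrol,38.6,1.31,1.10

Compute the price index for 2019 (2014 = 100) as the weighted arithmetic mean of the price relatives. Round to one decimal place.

beef: 37.9 × (10.83/13.21) = 37.9 × 0.819833 = 31.0717
rice: 9.3 × (1.03/1.01) = 9.3 × 1.019802 = 9.4842
eggs: 14.2 × (5.57/3.72) = 14.2 × 1.497312 = 21.2618
petrol: 38.6 × (1.10/1.31) = 38.6 × 0.839695 = 32.4122
Index = Σ wᵢ·(p₁ᵢ/p₀ᵢ) = 31.0717 + 9.4842 + 21.2618 + 32.4122 = 94.2299

94.2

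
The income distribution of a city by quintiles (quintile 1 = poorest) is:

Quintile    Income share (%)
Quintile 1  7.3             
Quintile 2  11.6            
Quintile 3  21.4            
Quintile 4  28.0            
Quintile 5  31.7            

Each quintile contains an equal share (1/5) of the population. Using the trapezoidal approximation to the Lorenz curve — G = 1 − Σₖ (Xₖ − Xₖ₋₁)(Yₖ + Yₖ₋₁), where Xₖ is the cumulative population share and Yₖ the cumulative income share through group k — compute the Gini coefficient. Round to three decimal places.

Cumulative income shares Yₖ: 0.0730, 0.1890, 0.4030, 0.6830, 1.0000
Σ (Xₖ−Xₖ₋₁)(Yₖ+Yₖ₋₁) = (1/5)(0.0730+0.0000) + (1/5)(0.1890+0.0730) + (1/5)(0.4030+0.1890) + (1/5)(0.6830+0.4030) + (1/5)(1.0000+0.6830)
  = 0.0146 + 0.0524 + 0.1184 + 0.2172 + 0.3366 = 0.7392
G = 1 − 0.7392 = 0.2608

0.261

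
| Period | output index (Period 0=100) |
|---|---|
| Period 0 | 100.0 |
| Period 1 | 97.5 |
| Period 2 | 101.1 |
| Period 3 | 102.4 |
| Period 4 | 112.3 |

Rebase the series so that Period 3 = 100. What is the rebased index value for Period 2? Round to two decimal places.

98.73

Rebased(Period 2) = 101.1 / 102.4 × 100 = 98.7305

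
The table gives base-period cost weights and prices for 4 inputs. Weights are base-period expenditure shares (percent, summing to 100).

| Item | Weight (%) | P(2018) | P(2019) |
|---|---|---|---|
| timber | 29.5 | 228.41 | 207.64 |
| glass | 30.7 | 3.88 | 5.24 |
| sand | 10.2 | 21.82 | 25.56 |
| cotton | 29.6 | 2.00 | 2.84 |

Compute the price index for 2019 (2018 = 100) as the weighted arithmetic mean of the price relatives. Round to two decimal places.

timber: 29.5 × (207.64/228.41) = 29.5 × 0.909067 = 26.8175
glass: 30.7 × (5.24/3.88) = 30.7 × 1.350515 = 41.4608
sand: 10.2 × (25.56/21.82) = 10.2 × 1.171402 = 11.9483
cotton: 29.6 × (2.84/2.00) = 29.6 × 1.420000 = 42.0320
Index = Σ wᵢ·(p₁ᵢ/p₀ᵢ) = 26.8175 + 41.4608 + 11.9483 + 42.0320 = 122.2586

122.26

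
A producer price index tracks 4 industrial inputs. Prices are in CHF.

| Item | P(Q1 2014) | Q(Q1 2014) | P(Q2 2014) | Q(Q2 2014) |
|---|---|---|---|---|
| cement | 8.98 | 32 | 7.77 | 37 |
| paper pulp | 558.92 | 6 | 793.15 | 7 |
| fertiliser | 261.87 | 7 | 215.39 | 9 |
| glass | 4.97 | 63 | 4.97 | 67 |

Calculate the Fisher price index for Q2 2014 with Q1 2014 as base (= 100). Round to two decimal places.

117.48

Laspeyres component (base-period weights):
ΣP(Q2 2014)Q(Q1 2014) = 7.77×32 + 793.15×6 + 215.39×7 + 4.97×63 = 248.64 + 4758.9 + 1507.73 + 313.11 = 6828.38
ΣP(Q1 2014)Q(Q1 2014) = 8.98×32 + 558.92×6 + 261.87×7 + 4.97×63 = 287.36 + 3353.52 + 1833.09 + 313.11 = 5787.08
L = 6828.38 / 5787.08 × 100 = 117.9935
Paasche component (current-period weights):
ΣP(Q2 2014)Q(Q2 2014) = 7.77×37 + 793.15×7 + 215.39×9 + 4.97×67 = 287.49 + 5552.05 + 1938.51 + 332.99 = 8111.04
ΣP(Q1 2014)Q(Q2 2014) = 8.98×37 + 558.92×7 + 261.87×9 + 4.97×67 = 332.26 + 3912.44 + 2356.83 + 332.99 = 6934.52
P = 8111.04 / 6934.52 × 100 = 116.9661
Fisher = √(L × P) = √(117.9935 × 116.9661) = 117.4787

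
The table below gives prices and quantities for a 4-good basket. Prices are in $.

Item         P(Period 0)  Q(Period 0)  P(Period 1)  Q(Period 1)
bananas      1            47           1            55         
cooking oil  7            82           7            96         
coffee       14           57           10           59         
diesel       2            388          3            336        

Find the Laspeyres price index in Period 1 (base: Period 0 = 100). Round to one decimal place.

Laspeyres price index uses base-period quantities as weights.
ΣP(Period 1)·Q(Period 0) = 1×47 + 7×82 + 10×57 + 3×388 = 47 + 574 + 570 + 1164 = 2355
ΣP(Period 0)·Q(Period 0) = 1×47 + 7×82 + 14×57 + 2×388 = 47 + 574 + 798 + 776 = 2195
Index = 2355 / 2195 × 100 = 107.2893

107.3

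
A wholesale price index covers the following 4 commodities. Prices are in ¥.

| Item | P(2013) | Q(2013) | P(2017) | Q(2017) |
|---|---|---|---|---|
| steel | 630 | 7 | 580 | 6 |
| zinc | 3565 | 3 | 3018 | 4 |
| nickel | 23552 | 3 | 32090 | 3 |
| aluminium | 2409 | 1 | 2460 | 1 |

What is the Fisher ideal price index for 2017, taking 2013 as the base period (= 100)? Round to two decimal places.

Laspeyres component (base-period weights):
ΣP(2017)Q(2013) = 580×7 + 3018×3 + 32090×3 + 2460×1 = 4060 + 9054 + 96270 + 2460 = 111844
ΣP(2013)Q(2013) = 630×7 + 3565×3 + 23552×3 + 2409×1 = 4410 + 10695 + 70656 + 2409 = 88170
L = 111844 / 88170 × 100 = 126.8504
Paasche component (current-period weights):
ΣP(2017)Q(2017) = 580×6 + 3018×4 + 32090×3 + 2460×1 = 3480 + 12072 + 96270 + 2460 = 114282
ΣP(2013)Q(2017) = 630×6 + 3565×4 + 23552×3 + 2409×1 = 3780 + 14260 + 70656 + 2409 = 91105
P = 114282 / 91105 × 100 = 125.4399
Fisher = √(L × P) = √(126.8504 × 125.4399) = 126.1432

126.14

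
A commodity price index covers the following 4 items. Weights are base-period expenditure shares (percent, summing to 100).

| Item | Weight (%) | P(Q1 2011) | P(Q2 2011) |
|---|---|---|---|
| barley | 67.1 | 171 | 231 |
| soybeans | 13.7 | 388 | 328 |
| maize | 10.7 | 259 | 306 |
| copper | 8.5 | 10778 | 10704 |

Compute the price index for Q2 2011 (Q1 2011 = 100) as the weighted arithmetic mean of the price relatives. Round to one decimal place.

barley: 67.1 × (231/171) = 67.1 × 1.350877 = 90.6439
soybeans: 13.7 × (328/388) = 13.7 × 0.845361 = 11.5814
maize: 10.7 × (306/259) = 10.7 × 1.181467 = 12.6417
copper: 8.5 × (10704/10778) = 8.5 × 0.993134 = 8.4416
Index = Σ wᵢ·(p₁ᵢ/p₀ᵢ) = 90.6439 + 11.5814 + 12.6417 + 8.4416 = 123.3086

123.3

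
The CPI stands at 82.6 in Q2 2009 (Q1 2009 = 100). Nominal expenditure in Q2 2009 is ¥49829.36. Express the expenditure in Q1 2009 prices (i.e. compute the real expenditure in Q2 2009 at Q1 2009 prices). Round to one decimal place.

Real = Nominal ÷ (Index/100) = 49829.36 ÷ (82.6/100)
     = 49829.36 ÷ 0.826 = 60326.1017

60326.1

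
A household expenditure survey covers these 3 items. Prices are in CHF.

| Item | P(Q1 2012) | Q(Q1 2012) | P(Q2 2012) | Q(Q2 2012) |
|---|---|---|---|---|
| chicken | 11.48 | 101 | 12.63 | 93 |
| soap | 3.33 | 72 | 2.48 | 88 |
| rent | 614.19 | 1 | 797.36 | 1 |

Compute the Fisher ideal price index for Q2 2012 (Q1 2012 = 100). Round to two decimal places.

Laspeyres component (base-period weights):
ΣP(Q2 2012)Q(Q1 2012) = 12.63×101 + 2.48×72 + 797.36×1 = 1275.63 + 178.56 + 797.36 = 2251.55
ΣP(Q1 2012)Q(Q1 2012) = 11.48×101 + 3.33×72 + 614.19×1 = 1159.48 + 239.76 + 614.19 = 2013.43
L = 2251.55 / 2013.43 × 100 = 111.8266
Paasche component (current-period weights):
ΣP(Q2 2012)Q(Q2 2012) = 12.63×93 + 2.48×88 + 797.36×1 = 1174.59 + 218.24 + 797.36 = 2190.19
ΣP(Q1 2012)Q(Q2 2012) = 11.48×93 + 3.33×88 + 614.19×1 = 1067.64 + 293.04 + 614.19 = 1974.87
P = 2190.19 / 1974.87 × 100 = 110.9030
Fisher = √(L × P) = √(111.8266 × 110.9030) = 111.3638

111.36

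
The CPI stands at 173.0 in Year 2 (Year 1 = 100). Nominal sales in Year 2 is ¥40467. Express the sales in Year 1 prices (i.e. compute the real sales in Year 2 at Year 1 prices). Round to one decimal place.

Real = Nominal ÷ (Index/100) = 40467 ÷ (173.0/100)
     = 40467 ÷ 1.730 = 23391.3295

23391.3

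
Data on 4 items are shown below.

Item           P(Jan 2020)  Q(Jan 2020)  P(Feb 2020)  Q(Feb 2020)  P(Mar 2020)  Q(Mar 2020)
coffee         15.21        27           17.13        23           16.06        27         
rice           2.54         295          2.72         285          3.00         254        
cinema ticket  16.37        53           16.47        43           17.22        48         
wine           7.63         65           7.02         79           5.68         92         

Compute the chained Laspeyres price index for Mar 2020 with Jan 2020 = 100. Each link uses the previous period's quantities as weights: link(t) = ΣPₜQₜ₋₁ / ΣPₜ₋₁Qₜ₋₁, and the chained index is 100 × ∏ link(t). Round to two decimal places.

102.02

Link Jan 2020→Feb 2020:
ΣP(Feb 2020)Q(Jan 2020) = 17.13×27 + 2.72×295 + 16.47×53 + 7.02×65 = 462.51 + 802.4 + 872.91 + 456.3 = 2594.12
ΣP(Jan 2020)Q(Jan 2020) = 15.21×27 + 2.54×295 + 16.37×53 + 7.63×65 = 410.67 + 749.3 + 867.61 + 495.95 = 2523.53
link = 2594.12/2523.53 = 1.027973
Link Feb 2020→Mar 2020:
ΣP(Mar 2020)Q(Feb 2020) = 16.06×23 + 3.00×285 + 17.22×43 + 5.68×79 = 369.38 + 855 + 740.46 + 448.72 = 2413.56
ΣP(Feb 2020)Q(Feb 2020) = 17.13×23 + 2.72×285 + 16.47×43 + 7.02×79 = 393.99 + 775.2 + 708.21 + 554.58 = 2431.98
link = 2413.56/2431.98 = 0.992426
Chained index = 100 × 1.027973 × 0.992426 = 102.0187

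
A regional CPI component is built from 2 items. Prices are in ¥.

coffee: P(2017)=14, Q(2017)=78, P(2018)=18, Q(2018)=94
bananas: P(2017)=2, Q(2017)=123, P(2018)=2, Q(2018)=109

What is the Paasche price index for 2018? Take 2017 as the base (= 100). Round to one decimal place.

124.5

Paasche price index uses current-period quantities as weights.
ΣP(2018)·Q(2018) = 18×94 + 2×109 = 1692 + 218 = 1910
ΣP(2017)·Q(2018) = 14×94 + 2×109 = 1316 + 218 = 1534
Index = 1910 / 1534 × 100 = 124.5111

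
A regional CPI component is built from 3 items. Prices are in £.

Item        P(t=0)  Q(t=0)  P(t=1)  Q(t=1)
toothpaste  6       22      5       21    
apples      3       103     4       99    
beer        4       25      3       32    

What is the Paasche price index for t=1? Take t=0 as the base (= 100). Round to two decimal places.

108.35

Paasche price index uses current-period quantities as weights.
ΣP(t=1)·Q(t=1) = 5×21 + 4×99 + 3×32 = 105 + 396 + 96 = 597
ΣP(t=0)·Q(t=1) = 6×21 + 3×99 + 4×32 = 126 + 297 + 128 = 551
Index = 597 / 551 × 100 = 108.3485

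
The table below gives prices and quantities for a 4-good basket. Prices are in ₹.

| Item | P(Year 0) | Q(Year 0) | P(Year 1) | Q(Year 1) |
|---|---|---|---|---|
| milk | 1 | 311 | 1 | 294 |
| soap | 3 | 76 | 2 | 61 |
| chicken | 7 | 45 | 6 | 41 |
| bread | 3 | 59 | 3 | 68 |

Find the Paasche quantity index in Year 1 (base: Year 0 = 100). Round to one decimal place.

95.2

Paasche quantity index uses current-period prices as weights.
ΣP(Year 1)·Q(Year 1) = 1×294 + 2×61 + 6×41 + 3×68 = 294 + 122 + 246 + 204 = 866
ΣP(Year 1)·Q(Year 0) = 1×311 + 2×76 + 6×45 + 3×59 = 311 + 152 + 270 + 177 = 910
Index = 866 / 910 × 100 = 95.1648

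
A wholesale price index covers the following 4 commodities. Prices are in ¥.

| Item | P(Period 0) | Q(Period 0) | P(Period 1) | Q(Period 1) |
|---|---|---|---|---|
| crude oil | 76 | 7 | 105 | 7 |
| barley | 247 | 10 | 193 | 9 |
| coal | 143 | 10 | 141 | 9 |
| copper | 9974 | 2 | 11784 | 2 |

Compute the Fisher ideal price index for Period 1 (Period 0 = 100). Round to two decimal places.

113.61

Laspeyres component (base-period weights):
ΣP(Period 1)Q(Period 0) = 105×7 + 193×10 + 141×10 + 11784×2 = 735 + 1930 + 1410 + 23568 = 27643
ΣP(Period 0)Q(Period 0) = 76×7 + 247×10 + 143×10 + 9974×2 = 532 + 2470 + 1430 + 19948 = 24380
L = 27643 / 24380 × 100 = 113.3839
Paasche component (current-period weights):
ΣP(Period 1)Q(Period 1) = 105×7 + 193×9 + 141×9 + 11784×2 = 735 + 1737 + 1269 + 23568 = 27309
ΣP(Period 0)Q(Period 1) = 76×7 + 247×9 + 143×9 + 9974×2 = 532 + 2223 + 1287 + 19948 = 23990
P = 27309 / 23990 × 100 = 113.8349
Fisher = √(L × P) = √(113.3839 × 113.8349) = 113.6092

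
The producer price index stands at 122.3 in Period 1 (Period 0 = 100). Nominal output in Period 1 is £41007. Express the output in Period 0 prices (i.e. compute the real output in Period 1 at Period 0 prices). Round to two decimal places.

Real = Nominal ÷ (Index/100) = 41007 ÷ (122.3/100)
     = 41007 ÷ 1.223 = 33529.8446

33529.84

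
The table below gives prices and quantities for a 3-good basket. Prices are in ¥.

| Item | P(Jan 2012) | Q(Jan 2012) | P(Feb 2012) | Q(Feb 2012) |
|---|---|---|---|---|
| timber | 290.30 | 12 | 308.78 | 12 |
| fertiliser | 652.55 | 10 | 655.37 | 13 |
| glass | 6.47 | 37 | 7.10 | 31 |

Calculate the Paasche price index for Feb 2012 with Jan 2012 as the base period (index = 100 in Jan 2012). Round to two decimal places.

102.28

Paasche price index uses current-period quantities as weights.
ΣP(Feb 2012)·Q(Feb 2012) = 308.78×12 + 655.37×13 + 7.10×31 = 3705.36 + 8519.81 + 220.1 = 12445.27
ΣP(Jan 2012)·Q(Feb 2012) = 290.30×12 + 652.55×13 + 6.47×31 = 3483.6 + 8483.15 + 200.57 = 12167.32
Index = 12445.27 / 12167.32 × 100 = 102.2844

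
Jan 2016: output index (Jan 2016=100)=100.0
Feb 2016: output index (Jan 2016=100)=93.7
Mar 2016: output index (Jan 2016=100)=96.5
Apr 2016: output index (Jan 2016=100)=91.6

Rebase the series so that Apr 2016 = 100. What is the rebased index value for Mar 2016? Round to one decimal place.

Rebased(Mar 2016) = 96.5 / 91.6 × 100 = 105.3493

105.3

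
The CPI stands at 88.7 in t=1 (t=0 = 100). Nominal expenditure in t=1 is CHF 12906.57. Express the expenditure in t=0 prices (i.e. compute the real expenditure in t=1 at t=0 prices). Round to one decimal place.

14550.8

Real = Nominal ÷ (Index/100) = 12906.57 ÷ (88.7/100)
     = 12906.57 ÷ 0.887 = 14550.8117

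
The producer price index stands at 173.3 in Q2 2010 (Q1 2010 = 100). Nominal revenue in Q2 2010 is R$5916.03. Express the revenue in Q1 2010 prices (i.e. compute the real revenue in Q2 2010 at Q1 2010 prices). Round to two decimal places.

3413.75

Real = Nominal ÷ (Index/100) = 5916.03 ÷ (173.3/100)
     = 5916.03 ÷ 1.733 = 3413.7507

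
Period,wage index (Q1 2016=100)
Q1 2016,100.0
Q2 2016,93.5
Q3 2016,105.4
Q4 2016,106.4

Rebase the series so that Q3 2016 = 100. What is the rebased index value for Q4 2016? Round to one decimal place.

100.9

Rebased(Q4 2016) = 106.4 / 105.4 × 100 = 100.9488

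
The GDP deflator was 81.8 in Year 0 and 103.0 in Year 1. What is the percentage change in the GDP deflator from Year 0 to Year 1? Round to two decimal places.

Change = (103.0 − 81.8) / 81.8 × 100
       = 21.2 / 81.8 × 100 = 25.9169%

25.92%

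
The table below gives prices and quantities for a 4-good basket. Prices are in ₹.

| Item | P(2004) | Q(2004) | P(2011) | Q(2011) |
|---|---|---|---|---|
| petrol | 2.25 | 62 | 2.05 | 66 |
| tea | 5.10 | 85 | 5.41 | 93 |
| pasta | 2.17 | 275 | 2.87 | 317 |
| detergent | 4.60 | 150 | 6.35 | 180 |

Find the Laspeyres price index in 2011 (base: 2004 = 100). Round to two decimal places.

125.22

Laspeyres price index uses base-period quantities as weights.
ΣP(2011)·Q(2004) = 2.05×62 + 5.41×85 + 2.87×275 + 6.35×150 = 127.1 + 459.85 + 789.25 + 952.5 = 2328.7
ΣP(2004)·Q(2004) = 2.25×62 + 5.10×85 + 2.17×275 + 4.60×150 = 139.5 + 433.5 + 596.75 + 690 = 1859.75
Index = 2328.7 / 1859.75 × 100 = 125.2158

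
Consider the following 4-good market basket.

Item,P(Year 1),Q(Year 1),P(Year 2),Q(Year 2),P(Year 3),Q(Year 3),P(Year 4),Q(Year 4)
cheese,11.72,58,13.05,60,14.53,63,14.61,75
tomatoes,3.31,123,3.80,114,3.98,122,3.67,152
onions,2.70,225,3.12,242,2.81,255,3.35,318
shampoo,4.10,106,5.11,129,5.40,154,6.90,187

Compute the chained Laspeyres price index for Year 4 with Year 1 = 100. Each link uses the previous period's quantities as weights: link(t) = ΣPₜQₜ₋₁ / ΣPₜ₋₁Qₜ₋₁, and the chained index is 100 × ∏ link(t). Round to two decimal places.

132.65

Link Year 1→Year 2:
ΣP(Year 2)Q(Year 1) = 13.05×58 + 3.80×123 + 3.12×225 + 5.11×106 = 756.9 + 467.4 + 702 + 541.66 = 2467.96
ΣP(Year 1)Q(Year 1) = 11.72×58 + 3.31×123 + 2.70×225 + 4.10×106 = 679.76 + 407.13 + 607.5 + 434.6 = 2128.99
link = 2467.96/2128.99 = 1.159216
Link Year 2→Year 3:
ΣP(Year 3)Q(Year 2) = 14.53×60 + 3.98×114 + 2.81×242 + 5.40×129 = 871.8 + 453.72 + 680.02 + 696.6 = 2702.14
ΣP(Year 2)Q(Year 2) = 13.05×60 + 3.80×114 + 3.12×242 + 5.11×129 = 783 + 433.2 + 755.04 + 659.19 = 2630.43
link = 2702.14/2630.43 = 1.027262
Link Year 3→Year 4:
ΣP(Year 4)Q(Year 3) = 14.61×63 + 3.67×122 + 3.35×255 + 6.90×154 = 920.43 + 447.74 + 854.25 + 1062.6 = 3285.02
ΣP(Year 3)Q(Year 3) = 14.53×63 + 3.98×122 + 2.81×255 + 5.40×154 = 915.39 + 485.56 + 716.55 + 831.6 = 2949.1
link = 3285.02/2949.1 = 1.113906
Chained index = 100 × 1.159216 × 1.027262 × 1.113906 = 132.6460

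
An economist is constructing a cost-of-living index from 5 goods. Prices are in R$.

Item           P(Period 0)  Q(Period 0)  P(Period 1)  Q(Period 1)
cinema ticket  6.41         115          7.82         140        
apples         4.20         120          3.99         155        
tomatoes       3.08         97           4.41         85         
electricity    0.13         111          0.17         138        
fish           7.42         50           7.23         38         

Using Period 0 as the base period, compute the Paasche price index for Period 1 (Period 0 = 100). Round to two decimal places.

113.09

Paasche price index uses current-period quantities as weights.
ΣP(Period 1)·Q(Period 1) = 7.82×140 + 3.99×155 + 4.41×85 + 0.17×138 + 7.23×38 = 1094.8 + 618.45 + 374.85 + 23.46 + 274.74 = 2386.3
ΣP(Period 0)·Q(Period 1) = 6.41×140 + 4.20×155 + 3.08×85 + 0.13×138 + 7.42×38 = 897.4 + 651 + 261.8 + 17.94 + 281.96 = 2110.1
Index = 2386.3 / 2110.1 × 100 = 113.0894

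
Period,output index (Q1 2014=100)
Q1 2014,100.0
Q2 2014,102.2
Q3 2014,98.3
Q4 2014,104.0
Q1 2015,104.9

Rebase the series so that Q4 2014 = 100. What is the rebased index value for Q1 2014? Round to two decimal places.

96.15

Rebased(Q1 2014) = 100.0 / 104.0 × 100 = 96.1538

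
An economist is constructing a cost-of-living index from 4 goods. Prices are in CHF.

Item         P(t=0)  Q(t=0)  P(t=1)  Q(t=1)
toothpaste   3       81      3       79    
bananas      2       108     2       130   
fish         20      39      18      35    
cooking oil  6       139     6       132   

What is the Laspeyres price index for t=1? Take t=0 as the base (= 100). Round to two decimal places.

96.24

Laspeyres price index uses base-period quantities as weights.
ΣP(t=1)·Q(t=0) = 3×81 + 2×108 + 18×39 + 6×139 = 243 + 216 + 702 + 834 = 1995
ΣP(t=0)·Q(t=0) = 3×81 + 2×108 + 20×39 + 6×139 = 243 + 216 + 780 + 834 = 2073
Index = 1995 / 2073 × 100 = 96.2373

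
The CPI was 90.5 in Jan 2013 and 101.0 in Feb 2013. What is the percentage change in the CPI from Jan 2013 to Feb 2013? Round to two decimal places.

11.60%

Change = (101.0 − 90.5) / 90.5 × 100
       = 10.5 / 90.5 × 100 = 11.6022%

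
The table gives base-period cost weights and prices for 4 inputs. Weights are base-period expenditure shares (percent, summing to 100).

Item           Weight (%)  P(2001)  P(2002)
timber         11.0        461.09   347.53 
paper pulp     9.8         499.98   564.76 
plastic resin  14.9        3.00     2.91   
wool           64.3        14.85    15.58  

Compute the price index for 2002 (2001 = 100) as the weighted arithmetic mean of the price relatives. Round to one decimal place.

101.3

timber: 11.0 × (347.53/461.09) = 11.0 × 0.753714 = 8.2909
paper pulp: 9.8 × (564.76/499.98) = 9.8 × 1.129565 = 11.0697
plastic resin: 14.9 × (2.91/3.00) = 14.9 × 0.970000 = 14.4530
wool: 64.3 × (15.58/14.85) = 64.3 × 1.049158 = 67.4609
Index = Σ wᵢ·(p₁ᵢ/p₀ᵢ) = 8.2909 + 11.0697 + 14.4530 + 67.4609 = 101.2745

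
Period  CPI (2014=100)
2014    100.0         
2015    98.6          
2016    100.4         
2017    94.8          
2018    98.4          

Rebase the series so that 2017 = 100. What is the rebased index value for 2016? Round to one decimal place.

Rebased(2016) = 100.4 / 94.8 × 100 = 105.9072

105.9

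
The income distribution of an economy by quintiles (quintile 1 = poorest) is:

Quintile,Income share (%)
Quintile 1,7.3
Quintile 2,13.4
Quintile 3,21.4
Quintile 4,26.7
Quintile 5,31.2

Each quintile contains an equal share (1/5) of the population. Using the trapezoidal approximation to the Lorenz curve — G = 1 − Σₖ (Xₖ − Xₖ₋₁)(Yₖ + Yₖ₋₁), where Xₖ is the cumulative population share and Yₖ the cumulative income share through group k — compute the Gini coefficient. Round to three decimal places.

Cumulative income shares Yₖ: 0.0730, 0.2070, 0.4210, 0.6880, 1.0000
Σ (Xₖ−Xₖ₋₁)(Yₖ+Yₖ₋₁) = (1/5)(0.0730+0.0000) + (1/5)(0.2070+0.0730) + (1/5)(0.4210+0.2070) + (1/5)(0.6880+0.4210) + (1/5)(1.0000+0.6880)
  = 0.0146 + 0.0560 + 0.1256 + 0.2218 + 0.3376 = 0.7556
G = 1 − 0.7556 = 0.2444

0.244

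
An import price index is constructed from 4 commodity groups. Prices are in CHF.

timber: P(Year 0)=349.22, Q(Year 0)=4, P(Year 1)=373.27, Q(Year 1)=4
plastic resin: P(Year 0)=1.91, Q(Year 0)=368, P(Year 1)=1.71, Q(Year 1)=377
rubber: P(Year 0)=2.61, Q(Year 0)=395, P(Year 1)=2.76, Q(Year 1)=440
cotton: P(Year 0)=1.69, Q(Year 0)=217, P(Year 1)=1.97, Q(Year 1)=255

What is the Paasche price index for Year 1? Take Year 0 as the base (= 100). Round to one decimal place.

104.3

Paasche price index uses current-period quantities as weights.
ΣP(Year 1)·Q(Year 1) = 373.27×4 + 1.71×377 + 2.76×440 + 1.97×255 = 1493.08 + 644.67 + 1214.4 + 502.35 = 3854.5
ΣP(Year 0)·Q(Year 1) = 349.22×4 + 1.91×377 + 2.61×440 + 1.69×255 = 1396.88 + 720.07 + 1148.4 + 430.95 = 3696.3
Index = 3854.5 / 3696.3 × 100 = 104.2800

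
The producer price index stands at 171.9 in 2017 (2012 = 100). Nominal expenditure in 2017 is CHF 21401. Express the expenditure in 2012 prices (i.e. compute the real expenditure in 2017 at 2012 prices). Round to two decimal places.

Real = Nominal ÷ (Index/100) = 21401 ÷ (171.9/100)
     = 21401 ÷ 1.719 = 12449.6800

12449.68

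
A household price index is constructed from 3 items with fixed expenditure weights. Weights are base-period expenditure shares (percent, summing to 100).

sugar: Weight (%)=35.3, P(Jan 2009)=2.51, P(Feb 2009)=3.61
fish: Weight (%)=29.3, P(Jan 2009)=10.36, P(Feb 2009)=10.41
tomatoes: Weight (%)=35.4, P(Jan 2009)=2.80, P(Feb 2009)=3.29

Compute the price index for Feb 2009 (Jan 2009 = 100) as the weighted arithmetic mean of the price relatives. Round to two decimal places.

sugar: 35.3 × (3.61/2.51) = 35.3 × 1.438247 = 50.7701
fish: 29.3 × (10.41/10.36) = 29.3 × 1.004826 = 29.4414
tomatoes: 35.4 × (3.29/2.80) = 35.4 × 1.175000 = 41.5950
Index = Σ wᵢ·(p₁ᵢ/p₀ᵢ) = 50.7701 + 29.4414 + 41.5950 = 121.8065

121.81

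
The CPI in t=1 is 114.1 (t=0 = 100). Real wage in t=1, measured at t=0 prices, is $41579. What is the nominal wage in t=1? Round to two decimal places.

Nominal = Real × (Index/100) = 41579 × (114.1/100)
        = 41579 × 1.141 = 47441.6390

47441.64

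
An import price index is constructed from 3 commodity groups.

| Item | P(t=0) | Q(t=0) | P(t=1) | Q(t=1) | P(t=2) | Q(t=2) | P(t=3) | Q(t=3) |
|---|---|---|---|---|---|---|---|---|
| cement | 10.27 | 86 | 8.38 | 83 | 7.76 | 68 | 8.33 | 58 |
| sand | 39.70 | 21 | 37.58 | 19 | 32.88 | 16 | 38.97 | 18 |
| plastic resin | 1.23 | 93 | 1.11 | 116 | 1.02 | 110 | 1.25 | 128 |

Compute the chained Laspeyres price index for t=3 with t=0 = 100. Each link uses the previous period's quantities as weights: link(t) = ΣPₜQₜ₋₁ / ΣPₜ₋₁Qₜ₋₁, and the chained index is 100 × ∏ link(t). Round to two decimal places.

Link t=0→t=1:
ΣP(t=1)Q(t=0) = 8.38×86 + 37.58×21 + 1.11×93 = 720.68 + 789.18 + 103.23 = 1613.09
ΣP(t=0)Q(t=0) = 10.27×86 + 39.70×21 + 1.23×93 = 883.22 + 833.7 + 114.39 = 1831.31
link = 1613.09/1831.31 = 0.880839
Link t=1→t=2:
ΣP(t=2)Q(t=1) = 7.76×83 + 32.88×19 + 1.02×116 = 644.08 + 624.72 + 118.32 = 1387.12
ΣP(t=1)Q(t=1) = 8.38×83 + 37.58×19 + 1.11×116 = 695.54 + 714.02 + 128.76 = 1538.32
link = 1387.12/1538.32 = 0.901711
Link t=2→t=3:
ΣP(t=3)Q(t=2) = 8.33×68 + 38.97×16 + 1.25×110 = 566.44 + 623.52 + 137.5 = 1327.46
ΣP(t=2)Q(t=2) = 7.76×68 + 32.88×16 + 1.02×110 = 527.68 + 526.08 + 112.2 = 1165.96
link = 1327.46/1165.96 = 1.138512
Chained index = 100 × 0.880839 × 0.901711 × 1.138512 = 90.4278

90.43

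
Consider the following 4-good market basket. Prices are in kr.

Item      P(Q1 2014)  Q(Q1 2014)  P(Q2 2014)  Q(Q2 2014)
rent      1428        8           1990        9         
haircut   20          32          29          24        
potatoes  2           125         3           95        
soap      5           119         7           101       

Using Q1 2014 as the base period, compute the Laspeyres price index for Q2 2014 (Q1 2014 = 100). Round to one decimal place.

139.9

Laspeyres price index uses base-period quantities as weights.
ΣP(Q2 2014)·Q(Q1 2014) = 1990×8 + 29×32 + 3×125 + 7×119 = 15920 + 928 + 375 + 833 = 18056
ΣP(Q1 2014)·Q(Q1 2014) = 1428×8 + 20×32 + 2×125 + 5×119 = 11424 + 640 + 250 + 595 = 12909
Index = 18056 / 12909 × 100 = 139.8714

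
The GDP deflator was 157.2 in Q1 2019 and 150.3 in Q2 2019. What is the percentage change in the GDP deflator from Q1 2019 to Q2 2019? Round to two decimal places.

Change = (150.3 − 157.2) / 157.2 × 100
       = -6.9 / 157.2 × 100 = -4.3893%

-4.39%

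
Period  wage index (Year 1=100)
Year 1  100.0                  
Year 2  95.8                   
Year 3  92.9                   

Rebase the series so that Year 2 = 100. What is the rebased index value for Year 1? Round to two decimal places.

Rebased(Year 1) = 100.0 / 95.8 × 100 = 104.3841

104.38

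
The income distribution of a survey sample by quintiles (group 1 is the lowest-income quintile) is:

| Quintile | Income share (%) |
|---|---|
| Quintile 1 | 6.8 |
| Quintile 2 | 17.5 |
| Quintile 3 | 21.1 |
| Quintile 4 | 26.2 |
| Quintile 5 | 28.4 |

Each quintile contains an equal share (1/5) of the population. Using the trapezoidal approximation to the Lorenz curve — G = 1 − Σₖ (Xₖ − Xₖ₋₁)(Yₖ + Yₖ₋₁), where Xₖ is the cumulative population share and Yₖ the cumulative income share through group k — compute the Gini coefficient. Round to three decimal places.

Cumulative income shares Yₖ: 0.0680, 0.2430, 0.4540, 0.7160, 1.0000
Σ (Xₖ−Xₖ₋₁)(Yₖ+Yₖ₋₁) = (1/5)(0.0680+0.0000) + (1/5)(0.2430+0.0680) + (1/5)(0.4540+0.2430) + (1/5)(0.7160+0.4540) + (1/5)(1.0000+0.7160)
  = 0.0136 + 0.0622 + 0.1394 + 0.2340 + 0.3432 = 0.7924
G = 1 − 0.7924 = 0.2076

0.208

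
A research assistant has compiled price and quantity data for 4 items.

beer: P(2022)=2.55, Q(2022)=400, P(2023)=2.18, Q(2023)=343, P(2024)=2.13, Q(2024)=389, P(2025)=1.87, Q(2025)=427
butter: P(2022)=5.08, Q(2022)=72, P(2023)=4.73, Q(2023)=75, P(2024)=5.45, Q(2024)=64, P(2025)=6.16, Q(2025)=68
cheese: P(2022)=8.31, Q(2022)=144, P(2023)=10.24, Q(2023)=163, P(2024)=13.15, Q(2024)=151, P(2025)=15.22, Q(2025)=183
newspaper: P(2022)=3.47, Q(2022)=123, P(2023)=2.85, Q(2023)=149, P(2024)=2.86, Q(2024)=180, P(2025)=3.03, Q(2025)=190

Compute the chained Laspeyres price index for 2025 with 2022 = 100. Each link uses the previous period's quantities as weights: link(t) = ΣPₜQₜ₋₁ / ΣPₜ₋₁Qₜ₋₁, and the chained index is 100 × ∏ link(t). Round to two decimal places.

126.29

Link 2022→2023:
ΣP(2023)Q(2022) = 2.18×400 + 4.73×72 + 10.24×144 + 2.85×123 = 872 + 340.56 + 1474.56 + 350.55 = 3037.67
ΣP(2022)Q(2022) = 2.55×400 + 5.08×72 + 8.31×144 + 3.47×123 = 1020 + 365.76 + 1196.64 + 426.81 = 3009.21
link = 3037.67/3009.21 = 1.009458
Link 2023→2024:
ΣP(2024)Q(2023) = 2.13×343 + 5.45×75 + 13.15×163 + 2.86×149 = 730.59 + 408.75 + 2143.45 + 426.14 = 3708.93
ΣP(2023)Q(2023) = 2.18×343 + 4.73×75 + 10.24×163 + 2.85×149 = 747.74 + 354.75 + 1669.12 + 424.65 = 3196.26
link = 3708.93/3196.26 = 1.160397
Link 2024→2025:
ΣP(2025)Q(2024) = 1.87×389 + 6.16×64 + 15.22×151 + 3.03×180 = 727.43 + 394.24 + 2298.22 + 545.4 = 3965.29
ΣP(2024)Q(2024) = 2.13×389 + 5.45×64 + 13.15×151 + 2.86×180 = 828.57 + 348.8 + 1985.65 + 514.8 = 3677.82
link = 3965.29/3677.82 = 1.078163
Chained index = 100 × 1.009458 × 1.160397 × 1.078163 = 126.2930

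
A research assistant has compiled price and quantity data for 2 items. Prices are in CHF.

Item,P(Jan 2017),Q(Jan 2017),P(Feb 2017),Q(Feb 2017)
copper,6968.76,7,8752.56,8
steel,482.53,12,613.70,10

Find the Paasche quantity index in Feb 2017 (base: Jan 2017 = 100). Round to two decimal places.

110.96

Paasche quantity index uses current-period prices as weights.
ΣP(Feb 2017)·Q(Feb 2017) = 8752.56×8 + 613.70×10 = 70020.48 + 6137 = 76157.48
ΣP(Feb 2017)·Q(Jan 2017) = 8752.56×7 + 613.70×12 = 61267.92 + 7364.4 = 68632.32
Index = 76157.48 / 68632.32 × 100 = 110.9645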